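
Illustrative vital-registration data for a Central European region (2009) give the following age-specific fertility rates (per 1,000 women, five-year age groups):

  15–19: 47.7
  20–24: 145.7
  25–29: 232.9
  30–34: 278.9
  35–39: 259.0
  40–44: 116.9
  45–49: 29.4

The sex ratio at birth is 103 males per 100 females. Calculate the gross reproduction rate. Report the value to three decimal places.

2.735

Proportion female at birth = 100 / (100 + 103) = 0.49261.
Sum of ASFRs = 47.7 + 145.7 + 232.9 + 278.9 + 259.0 + 116.9 + 29.4 = 1110.5
TFR = 5 × 1110.5 / 1000 = 5.5525
GRR = 0.49261 × 5.5525 = 2.73522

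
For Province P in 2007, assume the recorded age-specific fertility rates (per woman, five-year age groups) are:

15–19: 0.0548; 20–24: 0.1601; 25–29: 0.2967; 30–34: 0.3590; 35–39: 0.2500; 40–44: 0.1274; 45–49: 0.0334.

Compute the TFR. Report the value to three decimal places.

6.407

Sum of ASFRs = 0.0548 + 0.1601 + 0.2967 + 0.3590 + 0.2500 + 0.1274 + 0.0334 = 1.2814
TFR = 5 × 1.2814 = 6.407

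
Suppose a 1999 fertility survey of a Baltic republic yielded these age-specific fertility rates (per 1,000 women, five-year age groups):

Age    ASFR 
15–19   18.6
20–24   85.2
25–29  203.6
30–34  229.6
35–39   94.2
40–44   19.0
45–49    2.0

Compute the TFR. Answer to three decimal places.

3.261

Sum of ASFRs = 18.6 + 85.2 + 203.6 + 229.6 + 94.2 + 19.0 + 2.0 = 652.2
TFR = 5 × 652.2 / 1000 = 3.261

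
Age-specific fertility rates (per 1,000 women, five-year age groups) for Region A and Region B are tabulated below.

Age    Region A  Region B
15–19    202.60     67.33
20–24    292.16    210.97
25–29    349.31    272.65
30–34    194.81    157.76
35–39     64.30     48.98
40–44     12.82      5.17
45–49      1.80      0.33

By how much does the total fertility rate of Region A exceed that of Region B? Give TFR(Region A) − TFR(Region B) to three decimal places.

1.773

Region A:
  Sum of ASFRs = 202.60 + 292.16 + 349.31 + 194.81 + 64.30 + 12.82 + 1.80 = 1117.80
  TFR = 5 × 1117.80 / 1000 = 5.589
Region B:
  Sum of ASFRs = 67.33 + 210.97 + 272.65 + 157.76 + 48.98 + 5.17 + 0.33 = 763.19
  TFR = 5 × 763.19 / 1000 = 3.81595
Difference = 5.589 − 3.81595 = 1.77305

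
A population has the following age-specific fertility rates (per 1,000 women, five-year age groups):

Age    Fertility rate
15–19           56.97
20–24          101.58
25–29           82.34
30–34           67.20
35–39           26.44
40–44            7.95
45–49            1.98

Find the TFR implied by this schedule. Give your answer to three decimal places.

1.722

Sum of ASFRs = 56.97 + 101.58 + 82.34 + 67.20 + 26.44 + 7.95 + 1.98 = 344.46
TFR = 5 × 344.46 / 1000 = 1.7223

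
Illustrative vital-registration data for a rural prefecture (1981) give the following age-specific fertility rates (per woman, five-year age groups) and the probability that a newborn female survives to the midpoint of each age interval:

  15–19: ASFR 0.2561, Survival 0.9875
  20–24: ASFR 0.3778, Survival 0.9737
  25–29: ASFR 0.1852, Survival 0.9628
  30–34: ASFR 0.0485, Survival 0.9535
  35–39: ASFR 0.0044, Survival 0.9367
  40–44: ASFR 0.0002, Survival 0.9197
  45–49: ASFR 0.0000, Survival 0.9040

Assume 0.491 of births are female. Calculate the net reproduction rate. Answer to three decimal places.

Proportion female at birth = 0.491.
Survival-weighted fertility by age (5·fₓ·Sₓ):
  15–19: 5 × 0.2561 × 0.9875 = 1.26449
  20–24: 5 × 0.3778 × 0.9737 = 1.83932
  25–29: 5 × 0.1852 × 0.9628 = 0.89155
  30–34: 5 × 0.0485 × 0.9535 = 0.23122
  35–39: 5 × 0.0044 × 0.9367 = 0.02061
  40–44: 5 × 0.0002 × 0.9197 = 0.00092
  45–49: 5 × 0.0000 × 0.9040 = 0.00000
Sum = 4.24811
NRR = 0.491 × 4.24811 = 2.08582

2.086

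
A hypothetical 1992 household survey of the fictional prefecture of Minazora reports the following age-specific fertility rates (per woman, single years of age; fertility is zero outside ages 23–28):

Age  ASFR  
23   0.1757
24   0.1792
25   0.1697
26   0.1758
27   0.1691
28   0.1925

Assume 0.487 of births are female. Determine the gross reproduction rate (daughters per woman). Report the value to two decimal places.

0.52

Proportion female at birth = 0.487.
Sum of ASFRs = 0.1757 + 0.1792 + 0.1697 + 0.1758 + 0.1691 + 0.1925 = 1.0620
TFR = 1.062
GRR = 0.487 × 1.062 = 0.51719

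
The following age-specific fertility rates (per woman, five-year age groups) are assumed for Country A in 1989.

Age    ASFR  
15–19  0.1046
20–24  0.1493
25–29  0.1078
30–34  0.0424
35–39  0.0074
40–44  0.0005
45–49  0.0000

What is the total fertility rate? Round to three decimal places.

Sum of ASFRs = 0.1046 + 0.1493 + 0.1078 + 0.0424 + 0.0074 + 0.0005 + 0.0000 = 0.4120
TFR = 5 × 0.4120 = 2.06

2.060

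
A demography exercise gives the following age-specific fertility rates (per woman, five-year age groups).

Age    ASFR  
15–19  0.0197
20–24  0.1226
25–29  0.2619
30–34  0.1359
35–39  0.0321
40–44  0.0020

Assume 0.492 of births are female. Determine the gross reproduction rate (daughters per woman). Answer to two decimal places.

Proportion female at birth = 0.492.
Sum of ASFRs = 0.0197 + 0.1226 + 0.2619 + 0.1359 + 0.0321 + 0.0020 = 0.5742
TFR = 5 × 0.5742 = 2.871
GRR = 0.492 × 2.871 = 1.41253

1.41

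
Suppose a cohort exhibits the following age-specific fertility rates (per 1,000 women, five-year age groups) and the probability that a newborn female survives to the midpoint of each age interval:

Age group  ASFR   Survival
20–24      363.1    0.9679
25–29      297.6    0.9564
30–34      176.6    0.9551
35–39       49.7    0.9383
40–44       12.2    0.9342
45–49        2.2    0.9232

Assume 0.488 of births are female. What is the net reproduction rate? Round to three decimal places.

Proportion female at birth = 0.488.
Weighting each age-specific rate by interval width and survival:
  20–24: 5 × 363.1/1000 × 0.9679 = 1.75722
  25–29: 5 × 297.6/1000 × 0.9564 = 1.42312
  30–34: 5 × 176.6/1000 × 0.9551 = 0.84335
  35–39: 5 × 49.7/1000 × 0.9383 = 0.23317
  40–44: 5 × 12.2/1000 × 0.9342 = 0.05699
  45–49: 5 × 2.2/1000 × 0.9232 = 0.01016
Sum = 4.32401
NRR = 0.488 × 4.32401 = 2.11012

2.110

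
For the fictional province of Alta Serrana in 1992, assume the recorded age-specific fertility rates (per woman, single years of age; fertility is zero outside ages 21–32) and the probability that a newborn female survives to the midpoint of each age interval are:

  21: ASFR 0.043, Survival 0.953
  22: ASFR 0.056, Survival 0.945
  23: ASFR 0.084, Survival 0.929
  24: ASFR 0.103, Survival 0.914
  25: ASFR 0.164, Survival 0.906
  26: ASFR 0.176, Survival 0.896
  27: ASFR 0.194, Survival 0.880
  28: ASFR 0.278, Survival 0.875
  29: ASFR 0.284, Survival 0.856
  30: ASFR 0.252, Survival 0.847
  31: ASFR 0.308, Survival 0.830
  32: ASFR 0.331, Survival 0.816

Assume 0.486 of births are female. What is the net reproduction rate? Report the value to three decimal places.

Proportion female at birth = 0.486.
Survival-weighted fertility by age (1·fₓ·Sₓ):
  21: 1 × 0.043 × 0.953 = 0.04098
  22: 1 × 0.056 × 0.945 = 0.05292
  23: 1 × 0.084 × 0.929 = 0.07804
  24: 1 × 0.103 × 0.914 = 0.09414
  25: 1 × 0.164 × 0.906 = 0.14858
  26: 1 × 0.176 × 0.896 = 0.15770
  27: 1 × 0.194 × 0.880 = 0.17072
  28: 1 × 0.278 × 0.875 = 0.24325
  29: 1 × 0.284 × 0.856 = 0.24310
  30: 1 × 0.252 × 0.847 = 0.21344
  31: 1 × 0.308 × 0.830 = 0.25564
  32: 1 × 0.331 × 0.816 = 0.27010
Sum = 1.96861
NRR = 0.486 × 1.96861 = 0.95674

0.957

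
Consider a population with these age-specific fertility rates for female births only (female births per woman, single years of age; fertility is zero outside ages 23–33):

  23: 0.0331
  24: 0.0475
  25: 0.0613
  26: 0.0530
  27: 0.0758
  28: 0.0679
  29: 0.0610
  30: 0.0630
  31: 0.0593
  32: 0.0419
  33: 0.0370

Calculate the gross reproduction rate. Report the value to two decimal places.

0.60

Sum of female ASFRs = 0.0331 + 0.0475 + 0.0613 + 0.0530 + 0.0758 + 0.0679 + 0.0610 + 0.0630 + 0.0593 + 0.0419 + 0.0370 = 0.6008
GRR = 0.6008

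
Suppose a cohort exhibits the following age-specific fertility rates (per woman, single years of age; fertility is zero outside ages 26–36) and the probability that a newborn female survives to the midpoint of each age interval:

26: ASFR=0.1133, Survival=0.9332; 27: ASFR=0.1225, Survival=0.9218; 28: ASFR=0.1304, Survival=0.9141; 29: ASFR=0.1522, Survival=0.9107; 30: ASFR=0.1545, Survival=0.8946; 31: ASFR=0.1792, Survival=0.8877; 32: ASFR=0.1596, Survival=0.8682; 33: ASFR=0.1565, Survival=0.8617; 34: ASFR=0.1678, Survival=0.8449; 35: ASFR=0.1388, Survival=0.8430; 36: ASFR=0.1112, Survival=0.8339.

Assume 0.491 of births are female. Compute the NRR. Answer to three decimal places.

0.687

Proportion female at birth = 0.491.
Per-age-group product (1 × ASFR × survival probability):
  26: 1 × 0.1133 × 0.9332 = 0.10573
  27: 1 × 0.1225 × 0.9218 = 0.11292
  28: 1 × 0.1304 × 0.9141 = 0.11920
  29: 1 × 0.1522 × 0.9107 = 0.13861
  30: 1 × 0.1545 × 0.8946 = 0.13822
  31: 1 × 0.1792 × 0.8877 = 0.15908
  32: 1 × 0.1596 × 0.8682 = 0.13856
  33: 1 × 0.1565 × 0.8617 = 0.13486
  34: 1 × 0.1678 × 0.8449 = 0.14177
  35: 1 × 0.1388 × 0.8430 = 0.11701
  36: 1 × 0.1112 × 0.8339 = 0.09273
Sum = 1.39869
NRR = 0.491 × 1.39869 = 0.68676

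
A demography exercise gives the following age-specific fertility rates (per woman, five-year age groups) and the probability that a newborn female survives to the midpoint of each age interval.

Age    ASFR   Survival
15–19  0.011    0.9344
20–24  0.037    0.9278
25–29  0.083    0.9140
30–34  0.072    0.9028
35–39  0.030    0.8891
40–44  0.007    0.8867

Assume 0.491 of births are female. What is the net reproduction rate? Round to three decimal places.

0.536

Proportion female at birth = 0.491.
Survival-weighted fertility by age (5·fₓ·Sₓ):
  15–19: 5 × 0.011 × 0.9344 = 0.05139
  20–24: 5 × 0.037 × 0.9278 = 0.17164
  25–29: 5 × 0.083 × 0.9140 = 0.37931
  30–34: 5 × 0.072 × 0.9028 = 0.32501
  35–39: 5 × 0.030 × 0.8891 = 0.13337
  40–44: 5 × 0.007 × 0.8867 = 0.03103
Sum = 1.09175
NRR = 0.491 × 1.09175 = 0.53605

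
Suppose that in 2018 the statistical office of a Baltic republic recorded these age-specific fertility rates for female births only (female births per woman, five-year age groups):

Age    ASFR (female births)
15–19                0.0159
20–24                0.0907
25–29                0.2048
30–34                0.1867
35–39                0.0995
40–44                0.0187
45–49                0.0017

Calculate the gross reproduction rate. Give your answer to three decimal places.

Sum of female ASFRs = 0.0159 + 0.0907 + 0.2048 + 0.1867 + 0.0995 + 0.0187 + 0.0017 = 0.6180
GRR = 5 × 0.6180 = 3.09

3.090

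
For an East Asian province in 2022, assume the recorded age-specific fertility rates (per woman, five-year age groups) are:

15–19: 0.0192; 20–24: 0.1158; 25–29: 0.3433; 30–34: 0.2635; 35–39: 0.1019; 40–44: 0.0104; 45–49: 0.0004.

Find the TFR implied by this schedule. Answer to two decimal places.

4.27

Sum of ASFRs = 0.0192 + 0.1158 + 0.3433 + 0.2635 + 0.1019 + 0.0104 + 0.0004 = 0.8545
TFR = 5 × 0.8545 = 4.2725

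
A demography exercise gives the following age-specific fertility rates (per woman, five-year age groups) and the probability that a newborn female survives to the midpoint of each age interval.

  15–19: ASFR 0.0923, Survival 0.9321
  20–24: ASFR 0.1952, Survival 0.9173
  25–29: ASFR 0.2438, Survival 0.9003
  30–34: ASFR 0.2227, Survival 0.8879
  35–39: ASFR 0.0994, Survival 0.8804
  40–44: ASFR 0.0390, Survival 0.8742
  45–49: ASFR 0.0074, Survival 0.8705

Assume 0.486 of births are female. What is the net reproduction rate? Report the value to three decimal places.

Proportion female at birth = 0.486.
Weighting each age-specific rate by interval width and survival:
  15–19: 5 × 0.0923 × 0.9321 = 0.43016
  20–24: 5 × 0.1952 × 0.9173 = 0.89528
  25–29: 5 × 0.2438 × 0.9003 = 1.09747
  30–34: 5 × 0.2227 × 0.8879 = 0.98868
  35–39: 5 × 0.0994 × 0.8804 = 0.43756
  40–44: 5 × 0.0390 × 0.8742 = 0.17047
  45–49: 5 × 0.0074 × 0.8705 = 0.03221
Sum = 4.05183
NRR = 0.486 × 4.05183 = 1.96919
With NRR above 1 the population is above replacement fertility.

1.969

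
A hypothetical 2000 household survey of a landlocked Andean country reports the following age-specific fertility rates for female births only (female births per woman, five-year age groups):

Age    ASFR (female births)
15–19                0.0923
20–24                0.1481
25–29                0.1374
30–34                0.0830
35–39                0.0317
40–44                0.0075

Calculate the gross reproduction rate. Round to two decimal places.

Sum of female ASFRs = 0.0923 + 0.1481 + 0.1374 + 0.0830 + 0.0317 + 0.0075 = 0.5000
GRR = 5 × 0.5000 = 2.5

2.50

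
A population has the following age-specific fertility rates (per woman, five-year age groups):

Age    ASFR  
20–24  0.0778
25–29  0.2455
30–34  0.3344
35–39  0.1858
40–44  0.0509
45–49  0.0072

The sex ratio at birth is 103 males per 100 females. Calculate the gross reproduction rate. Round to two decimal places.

2.22

Proportion female at birth = 100 / (100 + 103) = 0.49261.
Sum of ASFRs = 0.0778 + 0.2455 + 0.3344 + 0.1858 + 0.0509 + 0.0072 = 0.9016
TFR = 5 × 0.9016 = 4.508
GRR = 0.49261 × 4.508 = 2.22069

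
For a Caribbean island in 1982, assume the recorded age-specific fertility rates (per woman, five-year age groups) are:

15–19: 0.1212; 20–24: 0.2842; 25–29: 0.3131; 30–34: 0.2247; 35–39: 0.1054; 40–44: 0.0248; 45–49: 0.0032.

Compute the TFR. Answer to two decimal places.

5.38

Sum of ASFRs = 0.1212 + 0.2842 + 0.3131 + 0.2247 + 0.1054 + 0.0248 + 0.0032 = 1.0766
TFR = 5 × 1.0766 = 5.383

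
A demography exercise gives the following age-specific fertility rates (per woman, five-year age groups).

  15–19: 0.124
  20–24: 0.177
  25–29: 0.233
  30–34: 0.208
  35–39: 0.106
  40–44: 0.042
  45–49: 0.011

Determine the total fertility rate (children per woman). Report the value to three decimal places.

4.505

Sum of ASFRs = 0.124 + 0.177 + 0.233 + 0.208 + 0.106 + 0.042 + 0.011 = 0.901
TFR = 5 × 0.901 = 4.505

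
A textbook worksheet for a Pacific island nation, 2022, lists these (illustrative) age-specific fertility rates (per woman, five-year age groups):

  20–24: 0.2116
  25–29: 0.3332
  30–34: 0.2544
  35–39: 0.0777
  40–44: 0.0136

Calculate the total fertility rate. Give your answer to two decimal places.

4.45

Sum of ASFRs = 0.2116 + 0.3332 + 0.2544 + 0.0777 + 0.0136 = 0.8905
TFR = 5 × 0.8905 = 4.4525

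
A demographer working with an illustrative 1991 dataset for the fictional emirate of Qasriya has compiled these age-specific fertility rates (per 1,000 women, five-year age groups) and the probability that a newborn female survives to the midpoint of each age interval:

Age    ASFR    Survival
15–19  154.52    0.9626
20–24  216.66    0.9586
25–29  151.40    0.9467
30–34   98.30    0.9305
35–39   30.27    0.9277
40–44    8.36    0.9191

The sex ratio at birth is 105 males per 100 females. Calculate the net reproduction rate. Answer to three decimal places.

Proportion female at birth = 100 / (100 + 105) = 0.48780.
Survival-weighted fertility by age (5·fₓ·Sₓ):
  15–19: 5 × 154.52/1000 × 0.9626 = 0.74370
  20–24: 5 × 216.66/1000 × 0.9586 = 1.03845
  25–29: 5 × 151.40/1000 × 0.9467 = 0.71665
  30–34: 5 × 98.30/1000 × 0.9305 = 0.45734
  35–39: 5 × 30.27/1000 × 0.9277 = 0.14041
  40–44: 5 × 8.36/1000 × 0.9191 = 0.03842
Sum = 3.13497
NRR = 0.48780 × 3.13497 = 1.52924

1.529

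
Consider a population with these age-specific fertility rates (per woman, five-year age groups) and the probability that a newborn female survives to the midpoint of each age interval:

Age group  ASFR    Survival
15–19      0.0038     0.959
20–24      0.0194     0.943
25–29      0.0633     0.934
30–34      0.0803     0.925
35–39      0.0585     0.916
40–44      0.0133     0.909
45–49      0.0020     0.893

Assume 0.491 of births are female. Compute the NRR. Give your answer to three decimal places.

Proportion female at birth = 0.491.
Survival-weighted fertility by age (5·fₓ·Sₓ):
  15–19: 5 × 0.0038 × 0.959 = 0.01822
  20–24: 5 × 0.0194 × 0.943 = 0.09147
  25–29: 5 × 0.0633 × 0.934 = 0.29561
  30–34: 5 × 0.0803 × 0.925 = 0.37139
  35–39: 5 × 0.0585 × 0.916 = 0.26793
  40–44: 5 × 0.0133 × 0.909 = 0.06045
  45–49: 5 × 0.0020 × 0.893 = 0.00893
Sum = 1.11400
NRR = 0.491 × 1.11400 = 0.54697

0.547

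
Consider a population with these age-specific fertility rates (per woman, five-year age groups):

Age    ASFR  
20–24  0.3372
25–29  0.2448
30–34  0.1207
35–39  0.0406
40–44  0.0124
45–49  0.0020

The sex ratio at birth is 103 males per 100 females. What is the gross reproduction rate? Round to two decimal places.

1.87

Proportion female at birth = 100 / (100 + 103) = 0.49261.
Sum of ASFRs = 0.3372 + 0.2448 + 0.1207 + 0.0406 + 0.0124 + 0.0020 = 0.7577
TFR = 5 × 0.7577 = 3.7885
GRR = 0.49261 × 3.7885 = 1.86625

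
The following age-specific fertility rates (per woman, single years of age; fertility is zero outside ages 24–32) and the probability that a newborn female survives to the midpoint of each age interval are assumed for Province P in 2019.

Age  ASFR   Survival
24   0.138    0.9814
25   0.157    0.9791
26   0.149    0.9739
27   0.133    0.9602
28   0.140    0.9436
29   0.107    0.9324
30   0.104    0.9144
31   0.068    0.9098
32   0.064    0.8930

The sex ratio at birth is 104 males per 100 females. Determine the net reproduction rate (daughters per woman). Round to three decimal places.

Proportion female at birth = 100 / (100 + 104) = 0.49020.
Survival-weighted fertility by age (1·fₓ·Sₓ):
  24: 1 × 0.138 × 0.9814 = 0.13543
  25: 1 × 0.157 × 0.9791 = 0.15372
  26: 1 × 0.149 × 0.9739 = 0.14511
  27: 1 × 0.133 × 0.9602 = 0.12771
  28: 1 × 0.140 × 0.9436 = 0.13210
  29: 1 × 0.107 × 0.9324 = 0.09977
  30: 1 × 0.104 × 0.9144 = 0.09510
  31: 1 × 0.068 × 0.9098 = 0.06187
  32: 1 × 0.064 × 0.8930 = 0.05715
Sum = 1.00796
NRR = 0.49020 × 1.00796 = 0.49410

0.494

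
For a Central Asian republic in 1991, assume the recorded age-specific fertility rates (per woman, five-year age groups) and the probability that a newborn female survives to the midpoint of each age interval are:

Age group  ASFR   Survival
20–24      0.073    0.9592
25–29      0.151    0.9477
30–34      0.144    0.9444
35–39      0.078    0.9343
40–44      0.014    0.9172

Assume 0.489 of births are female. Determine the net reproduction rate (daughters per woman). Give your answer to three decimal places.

1.063

Proportion female at birth = 0.489.
Per-age-group product (5 × ASFR × survival probability):
  20–24: 5 × 0.073 × 0.9592 = 0.35011
  25–29: 5 × 0.151 × 0.9477 = 0.71551
  30–34: 5 × 0.144 × 0.9444 = 0.67997
  35–39: 5 × 0.078 × 0.9343 = 0.36438
  40–44: 5 × 0.014 × 0.9172 = 0.06420
Sum = 2.17417
NRR = 0.489 × 2.17417 = 1.06317
NRR > 1, so each generation more than replaces itself.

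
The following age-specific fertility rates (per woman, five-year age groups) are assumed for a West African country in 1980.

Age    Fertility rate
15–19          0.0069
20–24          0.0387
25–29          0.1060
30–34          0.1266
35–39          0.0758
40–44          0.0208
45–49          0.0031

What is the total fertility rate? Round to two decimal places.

1.89

Sum of ASFRs = 0.0069 + 0.0387 + 0.1060 + 0.1266 + 0.0758 + 0.0208 + 0.0031 = 0.3779
TFR = 5 × 0.3779 = 1.8895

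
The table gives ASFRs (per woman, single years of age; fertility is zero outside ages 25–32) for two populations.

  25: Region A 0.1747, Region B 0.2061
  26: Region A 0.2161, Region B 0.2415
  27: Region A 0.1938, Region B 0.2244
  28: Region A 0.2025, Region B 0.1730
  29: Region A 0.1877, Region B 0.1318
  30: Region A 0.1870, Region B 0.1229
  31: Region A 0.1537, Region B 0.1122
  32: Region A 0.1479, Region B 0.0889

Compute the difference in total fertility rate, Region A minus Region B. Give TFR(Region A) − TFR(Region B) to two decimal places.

0.16

Region A:
  Sum of ASFRs = 0.1747 + 0.2161 + 0.1938 + 0.2025 + 0.1877 + 0.1870 + 0.1537 + 0.1479 = 1.4634
  TFR = 1.4634
Region B:
  Sum of ASFRs = 0.2061 + 0.2415 + 0.2244 + 0.1730 + 0.1318 + 0.1229 + 0.1122 + 0.0889 = 1.3008
  TFR = 1.3008
Difference = 1.4634 − 1.3008 = 0.1626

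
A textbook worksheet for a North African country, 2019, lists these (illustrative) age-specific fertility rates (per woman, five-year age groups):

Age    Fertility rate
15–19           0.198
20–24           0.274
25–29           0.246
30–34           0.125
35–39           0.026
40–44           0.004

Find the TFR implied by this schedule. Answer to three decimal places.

Sum of ASFRs = 0.198 + 0.274 + 0.246 + 0.125 + 0.026 + 0.004 = 0.873
TFR = 5 × 0.873 = 4.365

4.365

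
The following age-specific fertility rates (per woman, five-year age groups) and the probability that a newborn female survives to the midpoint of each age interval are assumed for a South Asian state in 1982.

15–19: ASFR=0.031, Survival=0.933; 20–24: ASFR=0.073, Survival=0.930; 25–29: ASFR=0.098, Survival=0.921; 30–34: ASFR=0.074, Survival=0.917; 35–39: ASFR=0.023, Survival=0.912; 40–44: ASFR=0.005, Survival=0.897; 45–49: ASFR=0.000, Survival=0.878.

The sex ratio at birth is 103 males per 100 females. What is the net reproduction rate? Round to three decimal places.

Proportion female at birth = 100 / (100 + 103) = 0.49261.
Per-age-group product (5 × ASFR × survival probability):
  15–19: 5 × 0.031 × 0.933 = 0.14462
  20–24: 5 × 0.073 × 0.930 = 0.33945
  25–29: 5 × 0.098 × 0.921 = 0.45129
  30–34: 5 × 0.074 × 0.917 = 0.33929
  35–39: 5 × 0.023 × 0.912 = 0.10488
  40–44: 5 × 0.005 × 0.897 = 0.02243
  45–49: 5 × 0.000 × 0.878 = 0.00000
Sum = 1.40196
NRR = 0.49261 × 1.40196 = 0.69062
NRR < 1, so the cohort does not fully replace itself.

0.691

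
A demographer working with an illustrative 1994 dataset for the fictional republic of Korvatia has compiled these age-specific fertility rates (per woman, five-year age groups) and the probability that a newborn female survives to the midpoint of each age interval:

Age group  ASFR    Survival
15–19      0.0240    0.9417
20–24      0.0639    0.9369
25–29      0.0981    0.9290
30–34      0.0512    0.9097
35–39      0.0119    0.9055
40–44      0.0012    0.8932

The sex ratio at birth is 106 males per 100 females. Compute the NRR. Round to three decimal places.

0.563

Proportion female at birth = 100 / (100 + 106) = 0.48544.
Weighting each age-specific rate by interval width and survival:
  15–19: 5 × 0.0240 × 0.9417 = 0.11300
  20–24: 5 × 0.0639 × 0.9369 = 0.29934
  25–29: 5 × 0.0981 × 0.9290 = 0.45567
  30–34: 5 × 0.0512 × 0.9097 = 0.23288
  35–39: 5 × 0.0119 × 0.9055 = 0.05388
  40–44: 5 × 0.0012 × 0.8932 = 0.00536
Sum = 1.16013
NRR = 0.48544 × 1.16013 = 0.56317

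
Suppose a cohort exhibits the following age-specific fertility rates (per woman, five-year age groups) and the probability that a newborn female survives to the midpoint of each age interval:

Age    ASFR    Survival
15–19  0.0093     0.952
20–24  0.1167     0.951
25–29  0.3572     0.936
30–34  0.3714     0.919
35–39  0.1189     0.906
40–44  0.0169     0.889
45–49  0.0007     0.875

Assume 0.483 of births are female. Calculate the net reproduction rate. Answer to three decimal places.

2.219

Proportion female at birth = 0.483.
Survival-weighted fertility by age (5·fₓ·Sₓ):
  15–19: 5 × 0.0093 × 0.952 = 0.04427
  20–24: 5 × 0.1167 × 0.951 = 0.55491
  25–29: 5 × 0.3572 × 0.936 = 1.67170
  30–34: 5 × 0.3714 × 0.919 = 1.70658
  35–39: 5 × 0.1189 × 0.906 = 0.53862
  40–44: 5 × 0.0169 × 0.889 = 0.07512
  45–49: 5 × 0.0007 × 0.875 = 0.00306
Sum = 4.59426
NRR = 0.483 × 4.59426 = 2.21903
An NRR exceeding 1 indicates intrinsic growth under these rates.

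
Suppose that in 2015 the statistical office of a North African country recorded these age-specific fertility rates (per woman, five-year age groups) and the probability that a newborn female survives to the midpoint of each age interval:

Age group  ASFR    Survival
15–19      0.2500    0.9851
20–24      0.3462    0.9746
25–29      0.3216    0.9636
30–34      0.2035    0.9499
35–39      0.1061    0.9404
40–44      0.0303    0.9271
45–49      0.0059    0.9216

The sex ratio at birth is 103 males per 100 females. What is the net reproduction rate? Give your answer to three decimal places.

Proportion female at birth = 100 / (100 + 103) = 0.49261.
Each age group contributes 5 × ASFR × survival:
  15–19: 5 × 0.2500 × 0.9851 = 1.23138
  20–24: 5 × 0.3462 × 0.9746 = 1.68703
  25–29: 5 × 0.3216 × 0.9636 = 1.54947
  30–34: 5 × 0.2035 × 0.9499 = 0.96652
  35–39: 5 × 0.1061 × 0.9404 = 0.49888
  40–44: 5 × 0.0303 × 0.9271 = 0.14046
  45–49: 5 × 0.0059 × 0.9216 = 0.02719
Sum = 6.10093
NRR = 0.49261 × 6.10093 = 3.00538
NRR > 1, so each generation more than replaces itself.

3.005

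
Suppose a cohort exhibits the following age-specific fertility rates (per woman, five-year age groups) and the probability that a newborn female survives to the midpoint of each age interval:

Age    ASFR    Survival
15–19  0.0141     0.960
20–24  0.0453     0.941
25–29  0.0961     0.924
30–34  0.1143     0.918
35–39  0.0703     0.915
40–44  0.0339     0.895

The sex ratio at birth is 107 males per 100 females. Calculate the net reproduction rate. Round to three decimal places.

Proportion female at birth = 100 / (100 + 107) = 0.48309.
Survival-weighted fertility by age (5·fₓ·Sₓ):
  15–19: 5 × 0.0141 × 0.960 = 0.06768
  20–24: 5 × 0.0453 × 0.941 = 0.21314
  25–29: 5 × 0.0961 × 0.924 = 0.44398
  30–34: 5 × 0.1143 × 0.918 = 0.52464
  35–39: 5 × 0.0703 × 0.915 = 0.32162
  40–44: 5 × 0.0339 × 0.895 = 0.15170
Sum = 1.72276
NRR = 0.48309 × 1.72276 = 0.83225

0.832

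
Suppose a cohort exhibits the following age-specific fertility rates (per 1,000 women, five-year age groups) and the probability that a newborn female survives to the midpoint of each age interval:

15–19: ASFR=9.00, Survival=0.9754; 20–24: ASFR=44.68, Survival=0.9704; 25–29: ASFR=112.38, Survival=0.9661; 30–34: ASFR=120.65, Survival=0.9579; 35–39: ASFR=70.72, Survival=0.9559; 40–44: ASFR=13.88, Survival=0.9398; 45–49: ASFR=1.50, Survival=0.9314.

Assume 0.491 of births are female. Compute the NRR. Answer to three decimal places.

Proportion female at birth = 0.491.
Survival-weighted fertility by age (5·fₓ·Sₓ):
  15–19: 5 × 9.00/1000 × 0.9754 = 0.04389
  20–24: 5 × 44.68/1000 × 0.9704 = 0.21679
  25–29: 5 × 112.38/1000 × 0.9661 = 0.54285
  30–34: 5 × 120.65/1000 × 0.9579 = 0.57785
  35–39: 5 × 70.72/1000 × 0.9559 = 0.33801
  40–44: 5 × 13.88/1000 × 0.9398 = 0.06522
  45–49: 5 × 1.50/1000 × 0.9314 = 0.00699
Sum = 1.79160
NRR = 0.491 × 1.79160 = 0.87968
NRR < 1, so the cohort does not fully replace itself.

0.880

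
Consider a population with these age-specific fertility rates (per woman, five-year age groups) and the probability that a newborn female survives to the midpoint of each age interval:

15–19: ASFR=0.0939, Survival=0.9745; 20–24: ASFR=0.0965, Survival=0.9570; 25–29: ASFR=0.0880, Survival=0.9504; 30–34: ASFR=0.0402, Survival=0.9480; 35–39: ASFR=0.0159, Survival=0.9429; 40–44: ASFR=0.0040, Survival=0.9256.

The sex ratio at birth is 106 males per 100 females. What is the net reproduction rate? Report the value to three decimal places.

Proportion female at birth = 100 / (100 + 106) = 0.48544.
Per-age-group product (5 × ASFR × survival probability):
  15–19: 5 × 0.0939 × 0.9745 = 0.45753
  20–24: 5 × 0.0965 × 0.9570 = 0.46175
  25–29: 5 × 0.0880 × 0.9504 = 0.41818
  30–34: 5 × 0.0402 × 0.9480 = 0.19055
  35–39: 5 × 0.0159 × 0.9429 = 0.07496
  40–44: 5 × 0.0040 × 0.9256 = 0.01851
Sum = 1.62148
NRR = 0.48544 × 1.62148 = 0.78713

0.787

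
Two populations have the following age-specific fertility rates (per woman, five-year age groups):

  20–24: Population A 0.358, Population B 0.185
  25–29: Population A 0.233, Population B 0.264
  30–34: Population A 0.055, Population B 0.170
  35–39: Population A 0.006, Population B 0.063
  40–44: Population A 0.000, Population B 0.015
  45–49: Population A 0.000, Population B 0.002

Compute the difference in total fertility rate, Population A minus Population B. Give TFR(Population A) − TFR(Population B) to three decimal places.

-0.235

Population A:
  Sum of ASFRs = 0.358 + 0.233 + 0.055 + 0.006 + 0.000 + 0.000 = 0.652
  TFR = 5 × 0.652 = 3.26
Population B:
  Sum of ASFRs = 0.185 + 0.264 + 0.170 + 0.063 + 0.015 + 0.002 = 0.699
  TFR = 5 × 0.699 = 3.495
Difference = 3.26 − 3.495 = -0.235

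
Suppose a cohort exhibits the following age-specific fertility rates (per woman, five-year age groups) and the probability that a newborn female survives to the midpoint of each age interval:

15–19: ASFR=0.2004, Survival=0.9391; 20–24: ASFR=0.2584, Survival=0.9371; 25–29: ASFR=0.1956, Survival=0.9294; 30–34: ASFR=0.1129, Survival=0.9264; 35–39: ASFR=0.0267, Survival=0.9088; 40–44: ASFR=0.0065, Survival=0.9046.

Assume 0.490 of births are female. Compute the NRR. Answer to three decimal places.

1.830

Proportion female at birth = 0.490.
Each age group contributes 5 × ASFR × survival:
  15–19: 5 × 0.2004 × 0.9391 = 0.94098
  20–24: 5 × 0.2584 × 0.9371 = 1.21073
  25–29: 5 × 0.1956 × 0.9294 = 0.90895
  30–34: 5 × 0.1129 × 0.9264 = 0.52295
  35–39: 5 × 0.0267 × 0.9088 = 0.12132
  40–44: 5 × 0.0065 × 0.9046 = 0.02940
Sum = 3.73433
NRR = 0.490 × 3.73433 = 1.82982
With NRR above 1 the population is above replacement fertility.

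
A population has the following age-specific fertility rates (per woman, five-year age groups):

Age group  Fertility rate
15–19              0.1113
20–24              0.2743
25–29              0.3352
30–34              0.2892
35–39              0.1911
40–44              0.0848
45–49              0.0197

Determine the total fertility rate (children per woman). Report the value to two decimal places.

Sum of ASFRs = 0.1113 + 0.2743 + 0.3352 + 0.2892 + 0.1911 + 0.0848 + 0.0197 = 1.3056
TFR = 5 × 1.3056 = 6.528

6.53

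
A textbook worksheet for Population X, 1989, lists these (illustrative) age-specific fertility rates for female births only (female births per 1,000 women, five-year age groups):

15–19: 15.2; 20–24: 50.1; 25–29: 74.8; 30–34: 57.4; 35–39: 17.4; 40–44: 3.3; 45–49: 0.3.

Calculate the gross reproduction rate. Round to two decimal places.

Sum of female ASFRs = 15.2 + 50.1 + 74.8 + 57.4 + 17.4 + 3.3 + 0.3 = 218.5
GRR = 5 × 218.5 / 1000 = 1.0925

1.09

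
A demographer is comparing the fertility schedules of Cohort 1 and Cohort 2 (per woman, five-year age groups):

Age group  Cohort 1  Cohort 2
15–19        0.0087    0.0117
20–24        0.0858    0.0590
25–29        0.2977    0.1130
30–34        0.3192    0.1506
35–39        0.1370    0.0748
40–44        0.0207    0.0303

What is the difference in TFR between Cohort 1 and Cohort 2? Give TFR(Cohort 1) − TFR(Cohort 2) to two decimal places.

Cohort 1:
  Sum of ASFRs = 0.0087 + 0.0858 + 0.2977 + 0.3192 + 0.1370 + 0.0207 = 0.8691
  TFR = 5 × 0.8691 = 4.3455
Cohort 2:
  Sum of ASFRs = 0.0117 + 0.0590 + 0.1130 + 0.1506 + 0.0748 + 0.0303 = 0.4394
  TFR = 5 × 0.4394 = 2.197
Difference = 4.3455 − 2.197 = 2.1485

2.15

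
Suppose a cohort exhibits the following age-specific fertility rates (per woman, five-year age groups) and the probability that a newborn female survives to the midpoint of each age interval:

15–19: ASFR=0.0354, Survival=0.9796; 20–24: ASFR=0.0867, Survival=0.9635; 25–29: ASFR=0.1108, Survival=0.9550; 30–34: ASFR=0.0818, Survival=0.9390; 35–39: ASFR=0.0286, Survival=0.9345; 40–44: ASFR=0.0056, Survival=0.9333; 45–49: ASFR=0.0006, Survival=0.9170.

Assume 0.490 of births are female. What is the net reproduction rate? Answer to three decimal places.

Proportion female at birth = 0.490.
Per-age-group product (5 × ASFR × survival probability):
  15–19: 5 × 0.0354 × 0.9796 = 0.17339
  20–24: 5 × 0.0867 × 0.9635 = 0.41768
  25–29: 5 × 0.1108 × 0.9550 = 0.52907
  30–34: 5 × 0.0818 × 0.9390 = 0.38405
  35–39: 5 × 0.0286 × 0.9345 = 0.13363
  40–44: 5 × 0.0056 × 0.9333 = 0.02613
  45–49: 5 × 0.0006 × 0.9170 = 0.00275
Sum = 1.66670
NRR = 0.490 × 1.66670 = 0.81668

0.817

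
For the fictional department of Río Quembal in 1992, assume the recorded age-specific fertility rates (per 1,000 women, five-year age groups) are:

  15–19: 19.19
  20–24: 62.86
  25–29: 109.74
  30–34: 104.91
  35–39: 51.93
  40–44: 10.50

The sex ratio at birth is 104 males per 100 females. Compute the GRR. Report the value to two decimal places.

Proportion female at birth = 100 / (100 + 104) = 0.49020.
Sum of ASFRs = 19.19 + 62.86 + 109.74 + 104.91 + 51.93 + 10.50 = 359.13
TFR = 5 × 359.13 / 1000 = 1.79565
GRR = 0.49020 × 1.79565 = 0.88023

0.88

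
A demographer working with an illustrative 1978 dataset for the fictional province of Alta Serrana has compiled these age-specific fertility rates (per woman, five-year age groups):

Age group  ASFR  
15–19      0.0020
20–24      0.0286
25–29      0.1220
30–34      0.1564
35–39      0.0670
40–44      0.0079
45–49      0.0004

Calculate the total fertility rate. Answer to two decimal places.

1.92

Sum of ASFRs = 0.0020 + 0.0286 + 0.1220 + 0.1564 + 0.0670 + 0.0079 + 0.0004 = 0.3843
TFR = 5 × 0.3843 = 1.9215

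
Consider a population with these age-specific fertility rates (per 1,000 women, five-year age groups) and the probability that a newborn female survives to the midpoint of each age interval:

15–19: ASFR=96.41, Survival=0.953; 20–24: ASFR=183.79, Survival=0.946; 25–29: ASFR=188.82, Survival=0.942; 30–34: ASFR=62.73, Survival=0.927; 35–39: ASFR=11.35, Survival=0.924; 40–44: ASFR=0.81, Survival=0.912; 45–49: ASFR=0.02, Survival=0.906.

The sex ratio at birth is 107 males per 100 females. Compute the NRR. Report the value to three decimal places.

Proportion female at birth = 100 / (100 + 107) = 0.48309.
Each age group contributes 5 × ASFR × survival:
  15–19: 5 × 96.41/1000 × 0.953 = 0.45939
  20–24: 5 × 183.79/1000 × 0.946 = 0.86933
  25–29: 5 × 188.82/1000 × 0.942 = 0.88934
  30–34: 5 × 62.73/1000 × 0.927 = 0.29075
  35–39: 5 × 11.35/1000 × 0.924 = 0.05244
  40–44: 5 × 0.81/1000 × 0.912 = 0.00369
  45–49: 5 × 0.02/1000 × 0.906 = 0.00009
Sum = 2.56503
NRR = 0.48309 × 2.56503 = 1.23914

1.239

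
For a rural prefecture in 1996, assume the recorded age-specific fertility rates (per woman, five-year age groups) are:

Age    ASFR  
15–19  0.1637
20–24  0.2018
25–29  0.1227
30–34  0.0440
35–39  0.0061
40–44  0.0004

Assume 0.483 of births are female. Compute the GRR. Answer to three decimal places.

1.301

Proportion female at birth = 0.483.
Sum of ASFRs = 0.1637 + 0.2018 + 0.1227 + 0.0440 + 0.0061 + 0.0004 = 0.5387
TFR = 5 × 0.5387 = 2.6935
GRR = 0.483 × 2.6935 = 1.30096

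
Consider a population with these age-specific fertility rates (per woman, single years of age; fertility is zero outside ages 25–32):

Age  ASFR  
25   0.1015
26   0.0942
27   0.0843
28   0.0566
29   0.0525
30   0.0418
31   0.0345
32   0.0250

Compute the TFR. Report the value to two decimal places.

0.49

Sum of ASFRs = 0.1015 + 0.0942 + 0.0843 + 0.0566 + 0.0525 + 0.0418 + 0.0345 + 0.0250 = 0.4904
TFR = 0.4904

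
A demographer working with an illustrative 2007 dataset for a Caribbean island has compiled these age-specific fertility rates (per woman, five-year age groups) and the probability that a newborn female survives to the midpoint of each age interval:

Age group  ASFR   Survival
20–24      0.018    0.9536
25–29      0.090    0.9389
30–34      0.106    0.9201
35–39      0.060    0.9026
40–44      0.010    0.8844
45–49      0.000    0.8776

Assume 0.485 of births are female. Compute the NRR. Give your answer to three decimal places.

Proportion female at birth = 0.485.
Per-age-group product (5 × ASFR × survival probability):
  20–24: 5 × 0.018 × 0.9536 = 0.08582
  25–29: 5 × 0.090 × 0.9389 = 0.42251
  30–34: 5 × 0.106 × 0.9201 = 0.48765
  35–39: 5 × 0.060 × 0.9026 = 0.27078
  40–44: 5 × 0.010 × 0.8844 = 0.04422
  45–49: 5 × 0.000 × 0.8776 = 0.00000
Sum = 1.31098
NRR = 0.485 × 1.31098 = 0.63583
An NRR under 1 implies long-run decline under these rates.

0.636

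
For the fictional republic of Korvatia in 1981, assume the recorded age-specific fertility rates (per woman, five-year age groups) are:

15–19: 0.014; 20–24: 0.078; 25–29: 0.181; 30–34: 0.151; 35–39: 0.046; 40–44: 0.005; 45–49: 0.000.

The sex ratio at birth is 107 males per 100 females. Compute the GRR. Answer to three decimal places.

Proportion female at birth = 100 / (100 + 107) = 0.48309.
Sum of ASFRs = 0.014 + 0.078 + 0.181 + 0.151 + 0.046 + 0.005 + 0.000 = 0.475
TFR = 5 × 0.475 = 2.375
GRR = 0.48309 × 2.375 = 1.14734

1.147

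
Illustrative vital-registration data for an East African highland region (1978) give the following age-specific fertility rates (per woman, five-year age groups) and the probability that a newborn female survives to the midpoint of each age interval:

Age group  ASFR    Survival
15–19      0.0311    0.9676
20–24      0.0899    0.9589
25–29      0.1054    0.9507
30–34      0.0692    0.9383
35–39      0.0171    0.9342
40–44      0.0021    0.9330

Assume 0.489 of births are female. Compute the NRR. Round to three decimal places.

Proportion female at birth = 0.489.
Weighting each age-specific rate by interval width and survival:
  15–19: 5 × 0.0311 × 0.9676 = 0.15046
  20–24: 5 × 0.0899 × 0.9589 = 0.43103
  25–29: 5 × 0.1054 × 0.9507 = 0.50102
  30–34: 5 × 0.0692 × 0.9383 = 0.32465
  35–39: 5 × 0.0171 × 0.9342 = 0.07987
  40–44: 5 × 0.0021 × 0.9330 = 0.00980
Sum = 1.49683
NRR = 0.489 × 1.49683 = 0.73195

0.732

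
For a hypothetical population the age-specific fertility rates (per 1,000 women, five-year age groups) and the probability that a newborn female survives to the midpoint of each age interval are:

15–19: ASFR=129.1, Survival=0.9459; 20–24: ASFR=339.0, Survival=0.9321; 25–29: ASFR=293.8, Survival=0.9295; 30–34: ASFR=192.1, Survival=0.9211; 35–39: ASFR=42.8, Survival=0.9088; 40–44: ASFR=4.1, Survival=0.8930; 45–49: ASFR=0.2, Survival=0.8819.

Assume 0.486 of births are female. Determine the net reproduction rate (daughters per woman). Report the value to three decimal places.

2.262

Proportion female at birth = 0.486.
Each age group contributes 5 × ASFR × survival:
  15–19: 5 × 129.1/1000 × 0.9459 = 0.61058
  20–24: 5 × 339.0/1000 × 0.9321 = 1.57991
  25–29: 5 × 293.8/1000 × 0.9295 = 1.36544
  30–34: 5 × 192.1/1000 × 0.9211 = 0.88472
  35–39: 5 × 42.8/1000 × 0.9088 = 0.19448
  40–44: 5 × 4.1/1000 × 0.8930 = 0.01831
  45–49: 5 × 0.2/1000 × 0.8819 = 0.00088
Sum = 4.65432
NRR = 0.486 × 4.65432 = 2.26200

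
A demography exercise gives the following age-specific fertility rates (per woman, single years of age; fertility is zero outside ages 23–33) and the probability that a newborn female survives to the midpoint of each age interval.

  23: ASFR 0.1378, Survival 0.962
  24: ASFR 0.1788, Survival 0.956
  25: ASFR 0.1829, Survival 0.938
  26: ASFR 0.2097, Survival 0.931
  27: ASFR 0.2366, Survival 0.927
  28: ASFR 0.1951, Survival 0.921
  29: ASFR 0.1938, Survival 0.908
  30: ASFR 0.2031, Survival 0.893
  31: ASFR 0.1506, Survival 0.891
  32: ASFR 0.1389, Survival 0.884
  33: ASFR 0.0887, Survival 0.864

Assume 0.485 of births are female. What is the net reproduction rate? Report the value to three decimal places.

Proportion female at birth = 0.485.
Survival-weighted fertility by age (1·fₓ·Sₓ):
  23: 1 × 0.1378 × 0.962 = 0.13256
  24: 1 × 0.1788 × 0.956 = 0.17093
  25: 1 × 0.1829 × 0.938 = 0.17156
  26: 1 × 0.2097 × 0.931 = 0.19523
  27: 1 × 0.2366 × 0.927 = 0.21933
  28: 1 × 0.1951 × 0.921 = 0.17969
  29: 1 × 0.1938 × 0.908 = 0.17597
  30: 1 × 0.2031 × 0.893 = 0.18137
  31: 1 × 0.1506 × 0.891 = 0.13418
  32: 1 × 0.1389 × 0.884 = 0.12279
  33: 1 × 0.0887 × 0.864 = 0.07664
Sum = 1.76025
NRR = 0.485 × 1.76025 = 0.85372

0.854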